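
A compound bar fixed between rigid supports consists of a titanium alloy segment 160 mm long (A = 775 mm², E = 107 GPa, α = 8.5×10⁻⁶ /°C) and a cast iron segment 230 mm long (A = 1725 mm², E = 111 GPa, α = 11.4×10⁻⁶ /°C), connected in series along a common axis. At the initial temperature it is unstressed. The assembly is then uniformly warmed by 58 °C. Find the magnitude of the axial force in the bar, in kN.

P ≈ 73.8 kN (compressive)

With the walls removed the bar would change length by δ_free = Σ αᵢΔT Lᵢ = 8.5×10⁻⁶×58×160 + 11.4×10⁻⁶×58×230 = 0.231 mm.
The rigid supports impose zero overall length change; the single axial force P common to all segments must satisfy P Σ Lᵢ/(AᵢEᵢ) = δ_free.
The series flexibility is Σ Lᵢ/(AᵢEᵢ) = 160/(775×107×10³) + 230/(1725×111×10³) = 3.131×10⁻⁶ mm/N.
P = 0.231 / 3.131×10⁻⁶ = 73770 N = 73.77 kN, compressive.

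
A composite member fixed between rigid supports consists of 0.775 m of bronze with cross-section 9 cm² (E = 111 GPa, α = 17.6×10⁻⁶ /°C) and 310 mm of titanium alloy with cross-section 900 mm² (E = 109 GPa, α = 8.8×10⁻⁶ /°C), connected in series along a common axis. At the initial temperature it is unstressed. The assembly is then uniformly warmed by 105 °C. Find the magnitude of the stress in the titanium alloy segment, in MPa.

If the supports were absent, the total length change would be Σ αᵢΔT Lᵢ = 17.6×10⁻⁶×105×775 + 8.8×10⁻⁶×105×310 = 1.719 mm.
Since the ends are fixed, an axial force P builds up, equal in every segment, with P · Σ Lᵢ/(AᵢEᵢ) = δ_free.
Σ Lᵢ/(AᵢEᵢ) = 775/(900×111×10³) + 310/(900×109×10³) = 1.092×10⁻⁵ mm/N.
Hence P = δ_free / Σ(L/AE) = 1.719/1.092×10⁻⁵ = 157.4 kN (compressive).
σ_{titanium alloy} = P / A = 157400 / 900 = 174.9 MPa.

σ ≈ 175 MPa (compressive)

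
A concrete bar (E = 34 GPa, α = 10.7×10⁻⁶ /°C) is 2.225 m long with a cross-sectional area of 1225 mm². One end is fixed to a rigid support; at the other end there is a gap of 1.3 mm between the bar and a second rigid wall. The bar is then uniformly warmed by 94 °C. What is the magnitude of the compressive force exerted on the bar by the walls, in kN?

P ≈ 17.6 kN

If the wall were absent the bar would grow by αΔT L = 10.7×10⁻⁶ × 94 × 2225 = 2.238 mm.
After closing the 1.3 mm clearance, 2.238 − 1.3 = 0.9379 mm of expansion remains to be suppressed by the wall.
Compatibility: PL/(AE) = 0.9379 mm, so σ = P/A = E × (0.9379/2225) = 14.33 MPa.
Force on the wall = σA = 14.33 × 1225 mm² = 17.56 kN.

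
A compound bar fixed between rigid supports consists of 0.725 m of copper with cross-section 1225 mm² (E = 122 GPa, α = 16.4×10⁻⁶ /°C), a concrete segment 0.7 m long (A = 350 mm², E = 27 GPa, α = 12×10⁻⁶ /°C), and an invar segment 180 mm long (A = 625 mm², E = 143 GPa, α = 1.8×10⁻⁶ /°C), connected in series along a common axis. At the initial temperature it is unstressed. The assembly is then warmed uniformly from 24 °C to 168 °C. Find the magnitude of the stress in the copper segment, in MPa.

Free thermal expansion of the whole bar: Σ αᵢΔT Lᵢ = 16.4×10⁻⁶×144×725 + 12×10⁻⁶×144×700 + 1.8×10⁻⁶×144×180 = 2.968 mm.
Since the ends are fixed, an axial force P builds up, equal in every segment, with P · Σ Lᵢ/(AᵢEᵢ) = δ_free.
The series flexibility is Σ Lᵢ/(AᵢEᵢ) = 725/(1225×122×10³) + 700/(350×27×10³) + 180/(625×143×10³) = 8.094×10⁻⁵ mm/N.
P = 2.968 / 8.094×10⁻⁵ = 36670 N = 36.67 kN, compressive.
σ_{copper} = P / A = 36670 / 1225 = 29.94 MPa.

σ ≈ 29.9 MPa (compressive)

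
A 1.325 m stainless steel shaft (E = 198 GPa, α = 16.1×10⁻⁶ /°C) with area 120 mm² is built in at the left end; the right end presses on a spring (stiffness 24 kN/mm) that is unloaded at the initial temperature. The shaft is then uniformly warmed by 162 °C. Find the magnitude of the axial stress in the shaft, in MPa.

σ ≈ 296 MPa (compressive)

The unrestrained thermal change is αΔT L = 16.1×10⁻⁶ × 162 × 1325 = 3.456 mm.
Let P be the compressive force at the spring. The shaft shortens elastically by PL/(AE) and the spring compresses by P/k; together these equal δ_free.
So P = δ_free / [L/(AE) + 1/k] = 3.456 / [ 1325/(120×198×10³) + 1/(24×10³) ].
P = 3.456 / 9.743×10⁻⁵ = 35470 N.
σ = P/A = 35470/120 = 295.6 MPa.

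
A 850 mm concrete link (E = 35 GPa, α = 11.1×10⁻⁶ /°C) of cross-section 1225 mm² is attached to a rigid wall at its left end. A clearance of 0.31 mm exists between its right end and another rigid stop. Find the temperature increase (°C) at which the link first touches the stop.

ΔT ≈ 32.9 °C

Contact occurs when the free expansion equals the gap: αΔT L = 0.31 mm.
ΔT = 0.31 / (11.1×10⁻⁶ × 850) = 32.86 °C.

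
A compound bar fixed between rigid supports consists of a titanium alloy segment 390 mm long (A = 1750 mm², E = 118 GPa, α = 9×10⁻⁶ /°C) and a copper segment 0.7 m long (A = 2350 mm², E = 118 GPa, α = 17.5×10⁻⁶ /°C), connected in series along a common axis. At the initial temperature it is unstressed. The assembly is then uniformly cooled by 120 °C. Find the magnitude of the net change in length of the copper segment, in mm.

|ΔL| ≈ 0.388 mm

With the walls removed the bar would change length by δ_free = Σ αᵢΔT Lᵢ = 9×10⁻⁶×120×390 + 17.5×10⁻⁶×120×700 = 1.891 mm.
The walls prevent any net length change, so an axial force P (same in every segment) develops. Compatibility: P · Σ Lᵢ/(AᵢEᵢ) = δ_free.
The series flexibility is Σ Lᵢ/(AᵢEᵢ) = 390/(1750×118×10³) + 700/(2350×118×10³) = 4.413×10⁻⁶ mm/N.
So P = 1.891 / 4.413×10⁻⁶ = 428.6 kN, tensile.
For the copper segment, free thermal change = 17.5×10⁻⁶×120×700 = 1.47 mm and elastic change from P = 428600×700/(2350×118×10³) = 1.082 mm; these oppose, so the net change is 0.388 mm (segment shortens).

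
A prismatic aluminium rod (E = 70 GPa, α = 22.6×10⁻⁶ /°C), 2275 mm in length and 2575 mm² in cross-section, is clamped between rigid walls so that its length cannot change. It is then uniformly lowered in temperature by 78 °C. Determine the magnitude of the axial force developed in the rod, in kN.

The ends cannot move, so σ = EαΔT = 70×10³ × 22.6×10⁻⁶ × 78 = 123.4 MPa.
P = AEαΔT = 2575 × 70×10³ × 22.6×10⁻⁶ × 78 = 317.7 kN (tensile).

P ≈ 318 kN (tensile)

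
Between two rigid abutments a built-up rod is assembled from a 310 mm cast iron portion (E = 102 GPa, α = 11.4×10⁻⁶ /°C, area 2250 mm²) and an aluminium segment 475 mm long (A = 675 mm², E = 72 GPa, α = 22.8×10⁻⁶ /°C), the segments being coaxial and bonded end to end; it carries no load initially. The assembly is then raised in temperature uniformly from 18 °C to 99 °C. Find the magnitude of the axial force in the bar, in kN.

P ≈ 105 kN (compressive)

With the walls removed the bar would change length by δ_free = Σ αᵢΔT Lᵢ = 11.4×10⁻⁶×81×310 + 22.8×10⁻⁶×81×475 = 1.163 mm.
The walls prevent any net length change, so an axial force P (same in every segment) develops. Compatibility: P · Σ Lᵢ/(AᵢEᵢ) = δ_free.
Σ Lᵢ/(AᵢEᵢ) = 310/(2250×102×10³) + 475/(675×72×10³) = 1.112×10⁻⁵ mm/N.
Hence P = δ_free / Σ(L/AE) = 1.163/1.112×10⁻⁵ = 104.6 kN (compressive).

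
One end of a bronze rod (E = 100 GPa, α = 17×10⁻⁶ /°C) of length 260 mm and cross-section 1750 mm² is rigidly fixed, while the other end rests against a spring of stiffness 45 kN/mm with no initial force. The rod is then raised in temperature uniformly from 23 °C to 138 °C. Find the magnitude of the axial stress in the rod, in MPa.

The unrestrained thermal change is αΔT L = 17×10⁻⁶ × 115 × 260 = 0.5083 mm.
With a force P in the spring, the elastic change of the rod is PL/(AE) and that of the spring is P/k; compatibility requires their sum to equal δ_free.
P [ L/(AE) + 1/k ] = δ_free → P [ 260/(1750×100×10³) + 1/(45×10³) ] = 0.5083.
P = 0.5083 / 2.371×10⁻⁵ = 21440 N.
σ = P/A = 21440/1750 = 12.25 MPa.

σ ≈ 12.3 MPa (compressive)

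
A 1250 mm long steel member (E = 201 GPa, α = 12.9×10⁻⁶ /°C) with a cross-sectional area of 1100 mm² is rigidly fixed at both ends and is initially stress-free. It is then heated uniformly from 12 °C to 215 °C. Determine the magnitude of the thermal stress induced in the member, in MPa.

σ ≈ 526 MPa (compressive)

The supports are rigid, so the total axial strain is zero. The restrained thermal strain is ε = αΔT = 12.9×10⁻⁶ × 203 = 2618.7×10⁻⁶.
Hence σ = E·αΔT = 201×10³ × 2618.7×10⁻⁶ = 526.4 MPa, compressive.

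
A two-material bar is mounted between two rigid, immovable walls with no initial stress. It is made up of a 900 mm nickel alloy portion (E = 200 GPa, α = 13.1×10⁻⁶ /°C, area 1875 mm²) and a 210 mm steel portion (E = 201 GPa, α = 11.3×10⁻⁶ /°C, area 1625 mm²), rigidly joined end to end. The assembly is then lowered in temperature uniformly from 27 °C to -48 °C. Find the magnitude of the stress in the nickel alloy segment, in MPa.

With the walls removed the bar would change length by δ_free = Σ αᵢΔT Lᵢ = 13.1×10⁻⁶×75×900 + 11.3×10⁻⁶×75×210 = 1.062 mm.
The rigid supports impose zero overall length change; the single axial force P common to all segments must satisfy P Σ Lᵢ/(AᵢEᵢ) = δ_free.
Σ Lᵢ/(AᵢEᵢ) = 900/(1875×200×10³) + 210/(1625×201×10³) = 3.043×10⁻⁶ mm/N.
Hence P = δ_free / Σ(L/AE) = 1.062/3.043×10⁻⁶ = 349.1 kN (tensile).
σ_{nickel alloy} = P / A = 349100 / 1875 = 186.2 MPa.

σ ≈ 186 MPa (tensile)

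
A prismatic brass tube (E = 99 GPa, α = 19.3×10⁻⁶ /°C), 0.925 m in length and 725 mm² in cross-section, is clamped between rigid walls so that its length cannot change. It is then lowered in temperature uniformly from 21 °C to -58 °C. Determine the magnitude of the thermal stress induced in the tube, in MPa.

Because both ends are immovable the net strain is zero, and the suppressed thermal strain is αΔT = 19.3×10⁻⁶ × 79 = 1524.7×10⁻⁶.
The stress required to suppress this strain is σ = Eε = 99×10³ × 1524.7×10⁻⁶ = 150.9 MPa, tensile since the tube is trying to contract.

σ ≈ 151 MPa (tensile)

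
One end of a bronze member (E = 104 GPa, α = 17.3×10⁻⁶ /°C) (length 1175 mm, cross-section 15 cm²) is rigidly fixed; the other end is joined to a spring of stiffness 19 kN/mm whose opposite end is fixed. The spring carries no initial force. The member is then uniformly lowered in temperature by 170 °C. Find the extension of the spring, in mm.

The unrestrained thermal change is αΔT L = 17.3×10⁻⁶ × 170 × 1175 = 3.456 mm.
With a force P in the spring, the elastic change of the member is PL/(AE) and that of the spring is P/k; compatibility requires their sum to equal δ_free.
P [ L/(AE) + 1/k ] = δ_free → P [ 1175/(1500×104×10³) + 1/(19×10³) ] = 3.456.
P = 3.456 / 6.016×10⁻⁵ = 57440 N.
Spring extension = P/k = 57440/(19×10³) = 3.023 mm.

δ ≈ 3.02 mm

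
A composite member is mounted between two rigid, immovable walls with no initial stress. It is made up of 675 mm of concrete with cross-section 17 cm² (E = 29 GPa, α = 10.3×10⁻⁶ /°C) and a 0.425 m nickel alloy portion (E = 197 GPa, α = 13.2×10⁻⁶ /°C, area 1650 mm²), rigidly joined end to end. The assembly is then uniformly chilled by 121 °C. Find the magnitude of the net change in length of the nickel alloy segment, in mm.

If the supports were absent, the total length change would be Σ αᵢΔT Lᵢ = 10.3×10⁻⁶×121×675 + 13.2×10⁻⁶×121×425 = 1.52 mm.
The walls prevent any net length change, so an axial force P (same in every segment) develops. Compatibility: P · Σ Lᵢ/(AᵢEᵢ) = δ_free.
The series flexibility is Σ Lᵢ/(AᵢEᵢ) = 675/(1700×29×10³) + 425/(1650×197×10³) = 1.5×10⁻⁵ mm/N.
Hence P = δ_free / Σ(L/AE) = 1.52/1.5×10⁻⁵ = 101.3 kN (tensile).
For the nickel alloy segment, free thermal change = 13.2×10⁻⁶×121×425 = 0.6788 mm and elastic change from P = 101300×425/(1650×197×10³) = 0.1325 mm; these oppose, so the net change is 0.546 mm (segment shortens).

|ΔL| ≈ 0.546 mm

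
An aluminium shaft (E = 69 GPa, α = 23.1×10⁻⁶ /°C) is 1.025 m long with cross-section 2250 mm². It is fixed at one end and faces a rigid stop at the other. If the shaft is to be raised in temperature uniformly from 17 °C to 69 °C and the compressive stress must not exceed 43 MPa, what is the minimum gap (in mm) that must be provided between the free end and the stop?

With no wall the shaft would lengthen by αΔT L = 23.1×10⁻⁶ × 52 × 1025 = 1.231 mm.
A stress of 43 MPa corresponds to the wall pushing the shaft back by σL/E = 43×1025/(69×10³) = 0.6388 mm.
The gap must absorb the remainder: g_min = 1.231 − 0.6388 = 0.5925 mm.

g ≈ 0.592 mm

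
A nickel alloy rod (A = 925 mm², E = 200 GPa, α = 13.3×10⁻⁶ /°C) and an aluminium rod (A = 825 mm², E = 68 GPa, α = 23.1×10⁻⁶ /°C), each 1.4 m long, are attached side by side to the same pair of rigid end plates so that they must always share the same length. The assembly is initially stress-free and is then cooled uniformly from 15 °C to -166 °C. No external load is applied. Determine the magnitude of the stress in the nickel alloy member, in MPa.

σ ≈ 82.5 MPa (compressive)

The aluminium has the larger α, so on cooling it would change length more than the nickel alloy if both were free. The rigid plates force a common final length, so the aluminium is put into tension and the nickel alloy into compression, with equal and opposite forces P (no external load).
Compatibility of the two members (thermal + elastic change equal): (α₁ − α₂)ΔT = P·[1/(A₁E₁) + 1/(A₂E₂)].
|α₁ − α₂|·ΔT = 9.8×10⁻⁶ × 181 = 0.001774.
1/(A₁E₁) + 1/(A₂E₂) = 1/(925×200×10³) + 1/(825×68×10³) = 2.323×10⁻⁸ N⁻¹.
P = 0.001774 / 2.323×10⁻⁸ = 76360 N = 76.36 kN.
σ_{nickel alloy} = P/A₁ = 76360/925 = 82.55 MPa, compressive.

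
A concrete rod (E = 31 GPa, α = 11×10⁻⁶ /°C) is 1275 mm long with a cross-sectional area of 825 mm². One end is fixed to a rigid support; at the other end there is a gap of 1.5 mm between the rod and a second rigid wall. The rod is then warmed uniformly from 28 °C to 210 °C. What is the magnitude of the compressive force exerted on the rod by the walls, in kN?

P ≈ 21.1 kN

Unrestrained expansion: δ_free = αΔT L = 11×10⁻⁶ × 182 × 1275 = 2.553 mm.
The gap closes (δ_free > 1.5 mm) and the wall then resists a further 2.553 − 1.5 = 1.053 mm of expansion.
So σ = E(δ_free − g)/L = 31×10³ × 1.053/1275 = 25.59 MPa.
P = σA = 25.59 × 825 = 21.11 kN.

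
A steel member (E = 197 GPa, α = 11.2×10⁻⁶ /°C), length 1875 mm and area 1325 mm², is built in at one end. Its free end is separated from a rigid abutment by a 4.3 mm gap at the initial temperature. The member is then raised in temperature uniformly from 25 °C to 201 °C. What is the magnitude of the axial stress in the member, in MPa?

σ ≈ 0 MPa

Free thermal elongation = αΔT L = 11.2×10⁻⁶ × 176 × 1875 = 3.696 mm.
This is smaller than the 4.3 mm clearance, so the member expands freely without reaching the stop — the stress is zero.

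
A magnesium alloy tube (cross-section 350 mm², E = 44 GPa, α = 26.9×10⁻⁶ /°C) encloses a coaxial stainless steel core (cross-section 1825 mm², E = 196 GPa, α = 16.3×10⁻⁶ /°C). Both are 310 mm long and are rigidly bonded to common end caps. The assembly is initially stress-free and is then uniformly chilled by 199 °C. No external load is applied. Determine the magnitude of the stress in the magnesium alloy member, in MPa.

Both members must finish at the same length. With the larger α, the magnesium alloy tends to over-contract; the plates restrain it, putting the magnesium alloy in tension and the stainless steel in compression. With no external load the two internal forces are equal and opposite, magnitude P.
Setting the final lengths equal and cancelling L: (α₁ − α₂)ΔT = P/(A₁E₁) + P/(A₂E₂).
|α₁ − α₂|·ΔT = 10.6×10⁻⁶ × 199 = 0.002109.
1/(A₁E₁) + 1/(A₂E₂) = 1/(350×44×10³) + 1/(1825×196×10³) = 6.773×10⁻⁸ N⁻¹.
P = 0.002109 / 6.773×10⁻⁸ = 31140 N = 31.14 kN.
σ_{magnesium alloy} = P/A₁ = 31140/350 = 88.98 MPa, tensile.

σ ≈ 89 MPa (tensile)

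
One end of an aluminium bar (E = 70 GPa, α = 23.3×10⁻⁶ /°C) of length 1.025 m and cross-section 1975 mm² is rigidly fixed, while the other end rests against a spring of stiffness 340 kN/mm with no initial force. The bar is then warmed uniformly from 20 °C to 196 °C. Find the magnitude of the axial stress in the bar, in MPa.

σ ≈ 206 MPa (compressive)

Free thermal expansion: δ_free = αΔT L = 23.3×10⁻⁶ × 176 × 1025 = 4.203 mm.
With a force P in the spring, the elastic change of the bar is PL/(AE) and that of the spring is P/k; compatibility requires their sum to equal δ_free.
So P = δ_free / [L/(AE) + 1/k] = 4.203 / [ 1025/(1975×70×10³) + 1/(340×10³) ].
P = 4.203 / 1.036×10⁻⁵ = 405900 N.
σ = P/A = 405900/1975 = 205.5 MPa.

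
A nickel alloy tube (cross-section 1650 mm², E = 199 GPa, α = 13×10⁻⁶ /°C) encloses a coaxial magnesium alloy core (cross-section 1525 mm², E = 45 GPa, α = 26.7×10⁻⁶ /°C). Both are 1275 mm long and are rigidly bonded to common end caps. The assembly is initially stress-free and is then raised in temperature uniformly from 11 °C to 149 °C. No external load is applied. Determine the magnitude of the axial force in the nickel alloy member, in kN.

The magnesium alloy has the larger α, so on heating it would change length more than the nickel alloy if both were free. The rigid plates force a common final length, so the magnesium alloy is put into compression and the nickel alloy into tension, with equal and opposite forces P (no external load).
Equating the net (thermal + elastic) strains gives |α₁ − α₂|·ΔT = P·[1/(A₁E₁) + 1/(A₂E₂)].
|α₁ − α₂|·ΔT = 13.7×10⁻⁶ × 138 = 0.001891.
1/(A₁E₁) + 1/(A₂E₂) = 1/(1650×199×10³) + 1/(1525×45×10³) = 1.762×10⁻⁸ N⁻¹.
So P = 0.001891 / 1.762×10⁻⁸ = 107.3 kN.

P ≈ 107 kN (tensile in the nickel alloy)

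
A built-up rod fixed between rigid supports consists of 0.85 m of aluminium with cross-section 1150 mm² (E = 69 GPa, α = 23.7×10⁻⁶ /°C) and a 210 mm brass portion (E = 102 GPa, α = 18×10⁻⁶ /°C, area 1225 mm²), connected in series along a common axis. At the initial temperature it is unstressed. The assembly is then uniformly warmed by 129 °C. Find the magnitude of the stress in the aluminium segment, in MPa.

With the walls removed the bar would change length by δ_free = Σ αᵢΔT Lᵢ = 23.7×10⁻⁶×129×850 + 18×10⁻⁶×129×210 = 3.086 mm.
The walls prevent any net length change, so an axial force P (same in every segment) develops. Compatibility: P · Σ Lᵢ/(AᵢEᵢ) = δ_free.
Σ Lᵢ/(AᵢEᵢ) = 850/(1150×69×10³) + 210/(1225×102×10³) = 1.239×10⁻⁵ mm/N.
P = 3.086 / 1.239×10⁻⁵ = 249000 N = 249 kN, compressive.
σ_{aluminium} = P / A = 249000 / 1150 = 216.6 MPa.

σ ≈ 217 MPa (compressive)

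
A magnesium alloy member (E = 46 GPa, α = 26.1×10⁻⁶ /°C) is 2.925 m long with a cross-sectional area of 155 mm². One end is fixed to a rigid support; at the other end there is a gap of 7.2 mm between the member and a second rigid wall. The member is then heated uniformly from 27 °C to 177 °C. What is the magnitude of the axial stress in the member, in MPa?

Unrestrained expansion: δ_free = αΔT L = 26.1×10⁻⁶ × 150 × 2925 = 11.45 mm.
This exceeds the 7.2 mm gap, so the wall pushes back. The portion of expansion that must be recovered elastically is δ_free − gap = 11.45 − 7.2 = 4.251 mm.
Compatibility: PL/(AE) = 4.251 mm, so σ = P/A = E × (4.251/2925) = 66.86 MPa.

σ ≈ 66.9 MPa (compressive)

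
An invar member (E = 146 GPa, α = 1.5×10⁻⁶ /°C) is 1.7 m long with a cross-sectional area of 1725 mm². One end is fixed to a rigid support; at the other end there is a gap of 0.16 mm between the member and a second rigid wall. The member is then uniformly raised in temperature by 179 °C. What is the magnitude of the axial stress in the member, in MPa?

σ ≈ 25.5 MPa (compressive)

Unrestrained expansion: δ_free = αΔT L = 1.5×10⁻⁶ × 179 × 1700 = 0.4565 mm.
This exceeds the 0.16 mm gap, so the wall pushes back. The portion of expansion that must be recovered elastically is δ_free − gap = 0.4565 − 0.16 = 0.2964 mm.
That suppressed elongation corresponds to σ = E·Δ/L = 146×10³ × 0.2964/1700 = 25.46 MPa.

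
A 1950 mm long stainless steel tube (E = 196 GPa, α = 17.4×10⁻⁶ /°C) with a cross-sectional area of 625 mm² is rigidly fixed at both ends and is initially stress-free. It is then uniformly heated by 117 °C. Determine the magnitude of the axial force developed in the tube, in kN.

P ≈ 249 kN (compressive)

The ends cannot move, so σ = EαΔT = 196×10³ × 17.4×10⁻⁶ × 117 = 399 MPa.
Axial force P = σA = 399 × 625 = 249400 N = 249.4 kN, compressive.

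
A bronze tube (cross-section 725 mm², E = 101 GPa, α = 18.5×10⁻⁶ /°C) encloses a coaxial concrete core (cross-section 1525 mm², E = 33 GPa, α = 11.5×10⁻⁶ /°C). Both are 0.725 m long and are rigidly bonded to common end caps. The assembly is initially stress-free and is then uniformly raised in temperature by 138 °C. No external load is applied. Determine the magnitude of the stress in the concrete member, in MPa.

Both members must finish at the same length. With the larger α, the bronze tends to over-expand; the plates restrain it, putting the bronze in compression and the concrete in tension. With no external load the two internal forces are equal and opposite, magnitude P.
Compatibility of the two members (thermal + elastic change equal): (α₁ − α₂)ΔT = P·[1/(A₁E₁) + 1/(A₂E₂)].
|α₁ − α₂|·ΔT = 7×10⁻⁶ × 138 = 0.000966.
1/(A₁E₁) + 1/(A₂E₂) = 1/(725×101×10³) + 1/(1525×33×10³) = 3.353×10⁻⁸ N⁻¹.
P = 0.000966 / 3.353×10⁻⁸ = 28810 N = 28.81 kN.
σ_{concrete} = P/A₂ = 28810/1525 = 18.89 MPa, tensile.

σ ≈ 18.9 MPa (tensile)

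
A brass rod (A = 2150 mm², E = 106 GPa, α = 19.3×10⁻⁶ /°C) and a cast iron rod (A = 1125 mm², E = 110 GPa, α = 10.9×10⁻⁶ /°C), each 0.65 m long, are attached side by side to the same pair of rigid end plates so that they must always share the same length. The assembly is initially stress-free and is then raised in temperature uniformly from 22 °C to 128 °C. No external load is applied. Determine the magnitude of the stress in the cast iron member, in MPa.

The brass has the larger α, so on heating it would change length more than the cast iron if both were free. The rigid plates force a common final length, so the brass is put into compression and the cast iron into tension, with equal and opposite forces P (no external load).
Setting the final lengths equal and cancelling L: (α₁ − α₂)ΔT = P/(A₁E₁) + P/(A₂E₂).
|α₁ − α₂|·ΔT = 8.4×10⁻⁶ × 106 = 0.0008904.
1/(A₁E₁) + 1/(A₂E₂) = 1/(2150×106×10³) + 1/(1125×110×10³) = 1.247×10⁻⁸ N⁻¹.
P = 0.0008904 / 1.247×10⁻⁸ = 71410 N = 71.41 kN.
σ_{cast iron} = P/A₂ = 71410/1125 = 63.48 MPa, tensile.

σ ≈ 63.5 MPa (tensile)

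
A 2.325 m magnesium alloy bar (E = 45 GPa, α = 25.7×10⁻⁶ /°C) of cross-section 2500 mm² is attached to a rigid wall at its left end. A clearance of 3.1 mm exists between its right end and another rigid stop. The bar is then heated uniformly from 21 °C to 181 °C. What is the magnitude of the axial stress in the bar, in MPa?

σ ≈ 125 MPa (compressive)

Free thermal elongation = αΔT L = 25.7×10⁻⁶ × 160 × 2325 = 9.56 mm.
The gap closes (δ_free > 3.1 mm) and the wall then resists a further 9.56 − 3.1 = 6.46 mm of expansion.
So σ = E(δ_free − g)/L = 45×10³ × 6.46/2325 = 125 MPa.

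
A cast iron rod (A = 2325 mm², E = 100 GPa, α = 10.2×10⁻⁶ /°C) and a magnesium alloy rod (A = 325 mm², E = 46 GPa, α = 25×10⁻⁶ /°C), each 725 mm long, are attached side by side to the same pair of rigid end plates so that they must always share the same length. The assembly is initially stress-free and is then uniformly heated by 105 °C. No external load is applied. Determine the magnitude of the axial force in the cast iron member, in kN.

Both members must finish at the same length. With the larger α, the magnesium alloy tends to over-expand; the plates restrain it, putting the magnesium alloy in compression and the cast iron in tension. With no external load the two internal forces are equal and opposite, magnitude P.
Setting the final lengths equal and cancelling L: (α₁ − α₂)ΔT = P/(A₁E₁) + P/(A₂E₂).
|α₁ − α₂|·ΔT = 14.8×10⁻⁶ × 105 = 0.001554.
1/(A₁E₁) + 1/(A₂E₂) = 1/(2325×100×10³) + 1/(325×46×10³) = 7.119×10⁻⁸ N⁻¹.
So P = 0.001554 / 7.119×10⁻⁸ = 21.83 kN.

P ≈ 21.8 kN (tensile in the cast iron)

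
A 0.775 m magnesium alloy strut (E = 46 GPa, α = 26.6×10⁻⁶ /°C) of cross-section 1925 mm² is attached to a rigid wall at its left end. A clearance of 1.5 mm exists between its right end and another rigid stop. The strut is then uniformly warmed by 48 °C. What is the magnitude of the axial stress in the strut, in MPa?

Unrestrained expansion: δ_free = αΔT L = 26.6×10⁻⁶ × 48 × 775 = 0.9895 mm.
This is smaller than the 1.5 mm clearance, so the strut expands freely without reaching the stop — the stress is zero.

σ ≈ 0 MPa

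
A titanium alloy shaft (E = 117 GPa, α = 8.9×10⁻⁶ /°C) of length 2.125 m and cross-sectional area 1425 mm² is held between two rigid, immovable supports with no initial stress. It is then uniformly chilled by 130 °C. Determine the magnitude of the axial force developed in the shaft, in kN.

P ≈ 193 kN (tensile)

With zero net strain, σ = E·αΔT = 117 GPa × 8.9×10⁻⁶ × 130 = 135.4 MPa.
Axial force P = σA = 135.4 × 1425 = 192900 N = 192.9 kN, tensile.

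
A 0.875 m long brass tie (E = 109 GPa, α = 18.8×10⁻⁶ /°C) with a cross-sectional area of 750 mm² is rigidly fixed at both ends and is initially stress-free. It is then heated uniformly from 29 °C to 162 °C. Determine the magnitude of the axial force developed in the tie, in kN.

With zero net strain, σ = E·αΔT = 109 GPa × 18.8×10⁻⁶ × 133 = 272.5 MPa.
Then P = σA = 272.5 × 750 mm² = 204.4 kN, compressive.

P ≈ 204 kN (compressive)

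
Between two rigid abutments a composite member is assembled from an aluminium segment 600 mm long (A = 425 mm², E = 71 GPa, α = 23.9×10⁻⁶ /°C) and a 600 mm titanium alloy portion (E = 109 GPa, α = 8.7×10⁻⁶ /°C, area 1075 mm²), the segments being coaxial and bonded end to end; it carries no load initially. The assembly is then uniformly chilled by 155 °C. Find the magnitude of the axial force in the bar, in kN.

P ≈ 121 kN (tensile)

Free thermal contraction of the whole bar: Σ αᵢΔT Lᵢ = 23.9×10⁻⁶×155×600 + 8.7×10⁻⁶×155×600 = 3.032 mm.
The walls prevent any net length change, so an axial force P (same in every segment) develops. Compatibility: P · Σ Lᵢ/(AᵢEᵢ) = δ_free.
The series flexibility is Σ Lᵢ/(AᵢEᵢ) = 600/(425×71×10³) + 600/(1075×109×10³) = 2.5×10⁻⁵ mm/N.
Hence P = δ_free / Σ(L/AE) = 3.032/2.5×10⁻⁵ = 121.2 kN (tensile).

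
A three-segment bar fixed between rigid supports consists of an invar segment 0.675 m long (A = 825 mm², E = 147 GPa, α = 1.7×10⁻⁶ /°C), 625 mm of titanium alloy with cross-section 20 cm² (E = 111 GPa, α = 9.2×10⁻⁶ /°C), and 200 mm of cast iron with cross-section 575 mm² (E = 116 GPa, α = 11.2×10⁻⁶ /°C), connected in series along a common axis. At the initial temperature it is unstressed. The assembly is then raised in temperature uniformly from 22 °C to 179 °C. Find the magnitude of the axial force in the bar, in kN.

With the walls removed the bar would change length by δ_free = Σ αᵢΔT Lᵢ = 1.7×10⁻⁶×157×675 + 9.2×10⁻⁶×157×625 + 11.2×10⁻⁶×157×200 = 1.435 mm.
The rigid supports impose zero overall length change; the single axial force P common to all segments must satisfy P Σ Lᵢ/(AᵢEᵢ) = δ_free.
The series flexibility is Σ Lᵢ/(AᵢEᵢ) = 675/(825×147×10³) + 625/(2000×111×10³) + 200/(575×116×10³) = 1.138×10⁻⁵ mm/N.
P = 1.435 / 1.138×10⁻⁵ = 126100 N = 126.1 kN, compressive.

P ≈ 126 kN (compressive)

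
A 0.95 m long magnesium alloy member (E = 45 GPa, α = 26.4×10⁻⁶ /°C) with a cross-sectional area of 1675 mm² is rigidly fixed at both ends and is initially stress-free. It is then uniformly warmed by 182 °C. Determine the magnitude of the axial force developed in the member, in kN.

With zero net strain, σ = E·αΔT = 45 GPa × 26.4×10⁻⁶ × 182 = 216.2 MPa.
P = AEαΔT = 1675 × 45×10³ × 26.4×10⁻⁶ × 182 = 362.2 kN (compressive).

P ≈ 362 kN (compressive)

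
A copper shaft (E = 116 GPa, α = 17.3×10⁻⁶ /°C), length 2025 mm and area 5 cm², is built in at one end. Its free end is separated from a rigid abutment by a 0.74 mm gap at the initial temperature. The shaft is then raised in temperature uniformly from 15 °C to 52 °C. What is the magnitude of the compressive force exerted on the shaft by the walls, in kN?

P ≈ 15.9 kN

If the wall were absent the shaft would grow by αΔT L = 17.3×10⁻⁶ × 37 × 2025 = 1.296 mm.
This exceeds the 0.74 mm gap, so the wall pushes back. The portion of expansion that must be recovered elastically is δ_free − gap = 1.296 − 0.74 = 0.5562 mm.
Compatibility: PL/(AE) = 0.5562 mm, so σ = P/A = E × (0.5562/2025) = 31.86 MPa.
Force on the wall = σA = 31.86 × 500 mm² = 15.93 kN.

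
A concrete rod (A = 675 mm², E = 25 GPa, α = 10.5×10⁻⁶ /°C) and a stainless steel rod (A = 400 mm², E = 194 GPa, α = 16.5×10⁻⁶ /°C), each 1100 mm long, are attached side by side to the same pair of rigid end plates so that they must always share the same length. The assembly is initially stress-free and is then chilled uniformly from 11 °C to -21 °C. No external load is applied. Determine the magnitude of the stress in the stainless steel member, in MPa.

Both members must finish at the same length. With the larger α, the stainless steel tends to over-contract; the plates restrain it, putting the stainless steel in tension and the concrete in compression. With no external load the two internal forces are equal and opposite, magnitude P.
Setting the final lengths equal and cancelling L: (α₁ − α₂)ΔT = P/(A₁E₁) + P/(A₂E₂).
|α₁ − α₂|·ΔT = 6×10⁻⁶ × 32 = 0.000192.
1/(A₁E₁) + 1/(A₂E₂) = 1/(675×25×10³) + 1/(400×194×10³) = 7.215×10⁻⁸ N⁻¹.
P = 0.000192 / 7.215×10⁻⁸ = 2661 N = 2.661 kN.
σ_{stainless steel} = P/A₂ = 2661/400 = 6.653 MPa, tensile.

σ ≈ 6.65 MPa (tensile)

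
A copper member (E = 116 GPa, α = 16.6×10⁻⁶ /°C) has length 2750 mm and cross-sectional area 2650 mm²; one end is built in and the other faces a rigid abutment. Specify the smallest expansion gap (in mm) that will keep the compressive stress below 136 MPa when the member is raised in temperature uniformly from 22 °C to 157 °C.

Free expansion if unrestrained: δ_free = αΔT L = 16.6×10⁻⁶ × 135 × 2750 = 6.163 mm.
At the allowable stress the elastic shortening the wall may impose is σL/E = 136 × 2750 / (116×10³) = 3.224 mm.
The gap must absorb the remainder: g_min = 6.163 − 3.224 = 2.939 mm.

g ≈ 2.94 mm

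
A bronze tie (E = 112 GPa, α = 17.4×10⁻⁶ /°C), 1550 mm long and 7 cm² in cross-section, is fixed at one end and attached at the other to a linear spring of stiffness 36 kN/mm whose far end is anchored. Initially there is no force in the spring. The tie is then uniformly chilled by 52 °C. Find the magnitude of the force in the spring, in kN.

P ≈ 29.5 kN

Free thermal contraction: δ_free = αΔT L = 17.4×10⁻⁶ × 52 × 1550 = 1.402 mm.
With a force P in the spring, the elastic change of the tie is PL/(AE) and that of the spring is P/k; compatibility requires their sum to equal δ_free.
P [ L/(AE) + 1/k ] = δ_free → P [ 1550/(700×112×10³) + 1/(36×10³) ] = 1.402.
P = 1.402 / 4.755×10⁻⁵ = 29500 N.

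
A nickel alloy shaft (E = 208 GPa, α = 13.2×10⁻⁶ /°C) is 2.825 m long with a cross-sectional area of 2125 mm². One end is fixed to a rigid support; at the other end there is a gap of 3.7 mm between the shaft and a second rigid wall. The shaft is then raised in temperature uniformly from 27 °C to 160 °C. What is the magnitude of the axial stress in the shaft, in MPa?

If the wall were absent the shaft would grow by αΔT L = 13.2×10⁻⁶ × 133 × 2825 = 4.96 mm.
This exceeds the 3.7 mm gap, so the wall pushes back. The portion of expansion that must be recovered elastically is δ_free − gap = 4.96 − 3.7 = 1.26 mm.
Compatibility: PL/(AE) = 1.26 mm, so σ = P/A = E × (1.26/2825) = 92.74 MPa.

σ ≈ 92.7 MPa (compressive)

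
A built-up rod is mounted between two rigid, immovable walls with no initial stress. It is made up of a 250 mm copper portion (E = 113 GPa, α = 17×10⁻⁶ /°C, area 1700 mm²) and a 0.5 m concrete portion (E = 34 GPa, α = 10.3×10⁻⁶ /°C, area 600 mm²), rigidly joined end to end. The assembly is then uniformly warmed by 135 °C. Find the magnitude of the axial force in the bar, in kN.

With the walls removed the bar would change length by δ_free = Σ αᵢΔT Lᵢ = 17×10⁻⁶×135×250 + 10.3×10⁻⁶×135×500 = 1.269 mm.
The rigid supports impose zero overall length change; the single axial force P common to all segments must satisfy P Σ Lᵢ/(AᵢEᵢ) = δ_free.
The series flexibility is Σ Lᵢ/(AᵢEᵢ) = 250/(1700×113×10³) + 500/(600×34×10³) = 2.581×10⁻⁵ mm/N.
Hence P = δ_free / Σ(L/AE) = 1.269/2.581×10⁻⁵ = 49.16 kN (compressive).

P ≈ 49.2 kN (compressive)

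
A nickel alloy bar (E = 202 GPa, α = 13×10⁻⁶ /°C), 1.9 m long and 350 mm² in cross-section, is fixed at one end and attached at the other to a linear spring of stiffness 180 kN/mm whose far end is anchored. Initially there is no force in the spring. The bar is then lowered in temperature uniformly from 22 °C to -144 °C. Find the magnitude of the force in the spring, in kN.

P ≈ 126 kN

Free thermal contraction: δ_free = αΔT L = 13×10⁻⁶ × 166 × 1900 = 4.1 mm.
Let P be the tensile force in the spring. The bar extends elastically by PL/(AE) and the spring stretches by P/k; together these equal δ_free.
P [ L/(AE) + 1/k ] = δ_free → P [ 1900/(350×202×10³) + 1/(180×10³) ] = 4.1.
P = 4.1 / 3.243×10⁻⁵ = 126400 N.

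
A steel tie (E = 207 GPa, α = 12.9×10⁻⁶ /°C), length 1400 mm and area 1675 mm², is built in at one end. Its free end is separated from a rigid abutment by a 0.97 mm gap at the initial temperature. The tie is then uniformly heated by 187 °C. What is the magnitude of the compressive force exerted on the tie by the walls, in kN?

If the wall were absent the tie would grow by αΔT L = 12.9×10⁻⁶ × 187 × 1400 = 3.377 mm.
This exceeds the 0.97 mm gap, so the wall pushes back. The portion of expansion that must be recovered elastically is δ_free − gap = 3.377 − 0.97 = 2.407 mm.
Compatibility: PL/(AE) = 2.407 mm, so σ = P/A = E × (2.407/1400) = 355.9 MPa.
P = σA = 355.9 × 1675 = 596.2 kN.

P ≈ 596 kN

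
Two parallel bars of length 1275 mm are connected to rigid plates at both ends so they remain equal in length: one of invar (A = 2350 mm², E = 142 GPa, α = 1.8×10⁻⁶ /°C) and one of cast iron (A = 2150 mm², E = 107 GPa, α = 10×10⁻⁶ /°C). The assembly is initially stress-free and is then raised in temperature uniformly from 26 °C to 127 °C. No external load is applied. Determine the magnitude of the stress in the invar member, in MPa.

σ ≈ 48 MPa (tensile)

Equilibrium of a rigid end plate with no external load gives equal and opposite internal forces ±P in the two members. Since α_{cast iron} > α_{invar}, heating drives the cast iron into compression and the invar into tension.
Compatibility of the two members (thermal + elastic change equal): (α₁ − α₂)ΔT = P·[1/(A₁E₁) + 1/(A₂E₂)].
|α₁ − α₂|·ΔT = 8.2×10⁻⁶ × 101 = 0.0008282.
1/(A₁E₁) + 1/(A₂E₂) = 1/(2350×142×10³) + 1/(2150×107×10³) = 7.344×10⁻⁹ N⁻¹.
So P = 0.0008282 / 7.344×10⁻⁹ = 112.8 kN.
σ_{invar} = P/A₁ = 112800/2350 = 47.99 MPa, tensile.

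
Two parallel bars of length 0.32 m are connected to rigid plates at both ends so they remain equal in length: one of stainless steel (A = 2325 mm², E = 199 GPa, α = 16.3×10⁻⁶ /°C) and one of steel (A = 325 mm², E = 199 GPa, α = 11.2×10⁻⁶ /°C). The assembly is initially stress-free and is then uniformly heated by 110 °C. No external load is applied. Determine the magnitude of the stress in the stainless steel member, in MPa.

Both members must finish at the same length. With the larger α, the stainless steel tends to over-expand; the plates restrain it, putting the stainless steel in compression and the steel in tension. With no external load the two internal forces are equal and opposite, magnitude P.
Equating the net (thermal + elastic) strains gives |α₁ − α₂|·ΔT = P·[1/(A₁E₁) + 1/(A₂E₂)].
|α₁ − α₂|·ΔT = 5.1×10⁻⁶ × 110 = 0.000561.
1/(A₁E₁) + 1/(A₂E₂) = 1/(2325×199×10³) + 1/(325×199×10³) = 1.762×10⁻⁸ N⁻¹.
P = 0.000561 / 1.762×10⁻⁸ = 31830 N = 31.83 kN.
σ_{stainless steel} = P/A₁ = 31830/2325 = 13.69 MPa, compressive.

σ ≈ 13.7 MPa (compressive)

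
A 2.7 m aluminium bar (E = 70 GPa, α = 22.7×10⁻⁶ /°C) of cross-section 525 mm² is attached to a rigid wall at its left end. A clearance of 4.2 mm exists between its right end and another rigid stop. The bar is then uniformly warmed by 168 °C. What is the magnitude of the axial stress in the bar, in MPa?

σ ≈ 158 MPa (compressive)

Unrestrained expansion: δ_free = αΔT L = 22.7×10⁻⁶ × 168 × 2700 = 10.3 mm.
This exceeds the 4.2 mm gap, so the wall pushes back. The portion of expansion that must be recovered elastically is δ_free − gap = 10.3 − 4.2 = 6.097 mm.
That suppressed elongation corresponds to σ = E·Δ/L = 70×10³ × 6.097/2700 = 158.1 MPa.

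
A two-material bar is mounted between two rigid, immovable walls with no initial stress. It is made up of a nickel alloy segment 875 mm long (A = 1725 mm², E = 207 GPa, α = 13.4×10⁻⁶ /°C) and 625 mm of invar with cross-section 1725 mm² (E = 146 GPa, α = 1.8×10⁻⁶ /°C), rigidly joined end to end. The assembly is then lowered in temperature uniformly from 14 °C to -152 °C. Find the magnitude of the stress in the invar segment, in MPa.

σ ≈ 251 MPa (tensile)

Free thermal contraction of the whole bar: Σ αᵢΔT Lᵢ = 13.4×10⁻⁶×166×875 + 1.8×10⁻⁶×166×625 = 2.133 mm.
The walls prevent any net length change, so an axial force P (same in every segment) develops. Compatibility: P · Σ Lᵢ/(AᵢEᵢ) = δ_free.
The series flexibility is Σ Lᵢ/(AᵢEᵢ) = 875/(1725×207×10³) + 625/(1725×146×10³) = 4.932×10⁻⁶ mm/N.
P = 2.133 / 4.932×10⁻⁶ = 432500 N = 432.5 kN, tensile.
σ_{invar} = P / A = 432500 / 1725 = 250.7 MPa.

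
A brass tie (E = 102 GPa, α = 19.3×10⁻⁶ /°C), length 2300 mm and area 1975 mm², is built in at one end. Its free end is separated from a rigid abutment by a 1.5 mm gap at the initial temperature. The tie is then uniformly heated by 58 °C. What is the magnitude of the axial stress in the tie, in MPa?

σ ≈ 47.7 MPa (compressive)

Unrestrained expansion: δ_free = αΔT L = 19.3×10⁻⁶ × 58 × 2300 = 2.575 mm.
The gap closes (δ_free > 1.5 mm) and the wall then resists a further 2.575 − 1.5 = 1.075 mm of expansion.
Compatibility: PL/(AE) = 1.075 mm, so σ = P/A = E × (1.075/2300) = 47.66 MPa.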